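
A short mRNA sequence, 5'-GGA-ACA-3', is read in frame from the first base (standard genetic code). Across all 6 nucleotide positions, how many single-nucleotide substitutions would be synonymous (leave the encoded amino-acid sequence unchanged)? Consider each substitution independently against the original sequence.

Codon 1 (GGA, Gly): 3 synonymous substitutions.
Codon 2 (ACA, Thr): 3 synonymous substitutions.
Total: 3 + 3 = 6.

6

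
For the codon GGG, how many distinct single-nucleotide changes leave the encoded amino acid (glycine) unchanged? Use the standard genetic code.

3

Position 1: none → 0 synonymous.
Position 2: none → 0 synonymous.
Position 3: GGU, GGC, GGA → 3 synonymous.
Total: 0 + 0 + 3 = 3.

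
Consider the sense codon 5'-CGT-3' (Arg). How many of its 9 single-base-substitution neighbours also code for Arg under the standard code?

Position 1: none → 0 synonymous.
Position 2: none → 0 synonymous.
Position 3: CGC, CGA, CGG → 3 synonymous.
Total: 0 + 0 + 3 = 3.

3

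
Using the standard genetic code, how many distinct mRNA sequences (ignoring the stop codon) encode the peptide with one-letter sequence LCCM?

24

Leu: 6 codons.
Cys: 2 codons.
Cys: 2 codons.
Met: 1 codon.
6 × 2 × 2 × 1 = 24.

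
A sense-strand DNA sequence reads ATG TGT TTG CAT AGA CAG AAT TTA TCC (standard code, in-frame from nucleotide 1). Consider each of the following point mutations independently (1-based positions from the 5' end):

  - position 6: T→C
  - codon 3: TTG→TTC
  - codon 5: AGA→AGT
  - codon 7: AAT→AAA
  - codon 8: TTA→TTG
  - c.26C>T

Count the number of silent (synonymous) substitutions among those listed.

Codon 2: TGT (Cys) → TGC (Cys) — synonymous.
Codon 3: TTG (Leu) → TTC (Phe) — missense.
Codon 5: AGA (Arg) → AGT (Ser) — missense.
Codon 7: AAT (Asn) → AAA (Lys) — missense.
Codon 8: TTA (Leu) → TTG (Leu) — synonymous.
Codon 9: TCC (Ser) → TTC (Phe) — missense.
Synonymous: 2 of 6.

2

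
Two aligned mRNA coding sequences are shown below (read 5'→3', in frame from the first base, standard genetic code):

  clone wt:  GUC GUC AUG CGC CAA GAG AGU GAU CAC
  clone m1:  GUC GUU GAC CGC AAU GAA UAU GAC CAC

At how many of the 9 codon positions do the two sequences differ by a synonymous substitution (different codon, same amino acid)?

3

Codon 1: GUC Val / GUC Val — identical.
Codon 2: GUC Val / GUU Val — synonymous.
Codon 3: AUG Met / GAC Asp — nonsynonymous.
Codon 4: CGC Arg / CGC Arg — identical.
Codon 5: CAA Gln / AAU Asn — nonsynonymous.
Codon 6: GAG Glu / GAA Glu — synonymous.
Codon 7: AGU Ser / UAU Tyr — nonsynonymous.
Codon 8: GAU Asp / GAC Asp — synonymous.
Codon 9: CAC His / CAC His — identical.
Synonymous differences: 3.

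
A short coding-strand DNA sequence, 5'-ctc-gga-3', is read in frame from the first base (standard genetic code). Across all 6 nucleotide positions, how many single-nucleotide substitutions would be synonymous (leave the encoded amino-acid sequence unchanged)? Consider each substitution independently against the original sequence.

6

Codon 1 (CTC, Leu): 3 synonymous substitutions.
Codon 2 (GGA, Gly): 3 synonymous substitutions.
Total: 3 + 3 = 6.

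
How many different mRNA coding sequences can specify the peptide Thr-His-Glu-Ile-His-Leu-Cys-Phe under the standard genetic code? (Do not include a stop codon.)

2304

Thr: 4 codons.
His: 2 codons.
Glu: 2 codons.
Ile: 3 codons.
His: 2 codons.
Leu: 6 codons.
Cys: 2 codons.
Phe: 2 codons.
4 × 2 × 2 × 3 × 2 × 6 × 2 × 2 = 2304.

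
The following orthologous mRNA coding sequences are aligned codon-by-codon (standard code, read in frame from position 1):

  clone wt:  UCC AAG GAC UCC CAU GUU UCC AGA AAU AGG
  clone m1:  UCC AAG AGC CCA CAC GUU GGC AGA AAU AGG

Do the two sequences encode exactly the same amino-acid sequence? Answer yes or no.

no

Codon 1: UCC Ser / UCC Ser — identical.
Codon 2: AAG Lys / AAG Lys — identical.
Codon 3: GAC Asp / AGC Ser — nonsynonymous.
Codon 4: UCC Ser / CCA Pro — nonsynonymous.
Codon 5: CAU His / CAC His — synonymous.
Codon 6: GUU Val / GUU Val — identical.
Codon 7: UCC Ser / GGC Gly — nonsynonymous.
Codon 8: AGA Arg / AGA Arg — identical.
Codon 9: AAU Asn / AAU Asn — identical.
Codon 10: AGG Arg / AGG Arg — identical.
Nonsynonymous differences: 3 → different protein.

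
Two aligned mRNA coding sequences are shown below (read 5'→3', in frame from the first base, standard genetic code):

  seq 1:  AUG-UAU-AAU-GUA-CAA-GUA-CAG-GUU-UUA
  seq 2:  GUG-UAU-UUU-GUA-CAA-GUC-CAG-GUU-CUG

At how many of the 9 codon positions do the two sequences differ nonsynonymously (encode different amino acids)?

2

Codon 1: AUG Met / GUG Val — nonsynonymous.
Codon 2: UAU Tyr / UAU Tyr — identical.
Codon 3: AAU Asn / UUU Phe — nonsynonymous.
Codon 4: GUA Val / GUA Val — identical.
Codon 5: CAA Gln / CAA Gln — identical.
Codon 6: GUA Val / GUC Val — synonymous.
Codon 7: CAG Gln / CAG Gln — identical.
Codon 8: GUU Val / GUU Val — identical.
Codon 9: UUA Leu / CUG Leu — synonymous.
Nonsynonymous differences: 2.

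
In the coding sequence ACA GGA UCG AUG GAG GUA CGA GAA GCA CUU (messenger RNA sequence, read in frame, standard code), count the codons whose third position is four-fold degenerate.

Codon 1 ACA (Thr): third position 4-fold.
Codon 2 GGA (Gly): third position 4-fold.
Codon 3 UCG (Ser): third position 4-fold.
Codon 4 AUG (Met): third position 1-fold.
Codon 5 GAG (Glu): third position 2-fold.
Codon 6 GUA (Val): third position 4-fold.
Codon 7 CGA (Arg): third position 4-fold.
Codon 8 GAA (Glu): third position 2-fold.
Codon 9 GCA (Ala): third position 4-fold.
Codon 10 CUU (Leu): third position 4-fold.
Four-fold degenerate third positions: 7.

7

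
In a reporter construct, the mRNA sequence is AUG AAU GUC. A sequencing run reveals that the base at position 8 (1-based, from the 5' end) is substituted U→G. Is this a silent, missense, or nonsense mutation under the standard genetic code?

missense

Position 8 falls in codon 3: GUC → Val.
After the substitution the codon is GGC → Gly.
Val ≠ Gly, so this is a missense mutation.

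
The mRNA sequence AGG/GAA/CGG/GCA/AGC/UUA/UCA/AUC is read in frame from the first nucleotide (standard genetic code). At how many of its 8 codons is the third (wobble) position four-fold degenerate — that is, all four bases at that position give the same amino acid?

Codon 1 AGG (Arg): third position 2-fold.
Codon 2 GAA (Glu): third position 2-fold.
Codon 3 CGG (Arg): third position 4-fold.
Codon 4 GCA (Ala): third position 4-fold.
Codon 5 AGC (Ser): third position 2-fold.
Codon 6 UUA (Leu): third position 2-fold.
Codon 7 UCA (Ser): third position 4-fold.
Codon 8 AUC (Ile): third position 3-fold.
Four-fold degenerate third positions: 3.

3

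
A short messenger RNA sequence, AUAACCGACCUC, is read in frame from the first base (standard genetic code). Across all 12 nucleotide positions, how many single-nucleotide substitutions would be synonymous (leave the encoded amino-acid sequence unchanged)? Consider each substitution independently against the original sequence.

Codon 1 (AUA, Ile): 2 synonymous substitutions.
Codon 2 (ACC, Thr): 3 synonymous substitutions.
Codon 3 (GAC, Asp): 1 synonymous substitution.
Codon 4 (CUC, Leu): 3 synonymous substitutions.
Total: 2 + 3 + 1 + 3 = 9.

9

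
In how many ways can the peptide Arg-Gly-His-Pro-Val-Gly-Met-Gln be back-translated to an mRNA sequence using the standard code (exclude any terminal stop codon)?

Arg: 6 codons.
Gly: 4 codons.
His: 2 codons.
Pro: 4 codons.
Val: 4 codons.
Gly: 4 codons.
Met: 1 codon.
Gln: 2 codons.
6 × 4 × 2 × 4 × 4 × 4 × 1 × 2 = 6144.

6144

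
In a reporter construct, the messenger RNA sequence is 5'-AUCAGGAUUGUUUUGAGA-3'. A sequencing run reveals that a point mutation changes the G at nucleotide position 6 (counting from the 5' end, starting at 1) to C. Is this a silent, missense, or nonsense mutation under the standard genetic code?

Position 6 falls in codon 2: AGG → Arg.
After the substitution the codon is AGC → Ser.
Arg ≠ Ser, so this is a missense mutation.

missense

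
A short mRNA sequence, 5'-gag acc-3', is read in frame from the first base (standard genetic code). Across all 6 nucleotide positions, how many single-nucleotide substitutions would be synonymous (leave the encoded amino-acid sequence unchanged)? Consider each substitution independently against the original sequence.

Codon 1 (GAG, Glu): 1 synonymous substitution.
Codon 2 (ACC, Thr): 3 synonymous substitutions.
Total: 1 + 3 = 4.

4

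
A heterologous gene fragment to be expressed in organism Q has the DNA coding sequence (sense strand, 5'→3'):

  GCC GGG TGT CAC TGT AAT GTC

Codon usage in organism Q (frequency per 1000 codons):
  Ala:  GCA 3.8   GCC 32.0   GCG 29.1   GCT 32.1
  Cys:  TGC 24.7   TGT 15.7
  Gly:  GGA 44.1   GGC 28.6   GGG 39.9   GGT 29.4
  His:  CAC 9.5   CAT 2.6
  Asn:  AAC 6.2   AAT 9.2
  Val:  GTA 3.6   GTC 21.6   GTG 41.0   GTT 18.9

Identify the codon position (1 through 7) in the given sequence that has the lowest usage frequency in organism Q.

6

Codon 1 GCC (Ala): 32.0 per 1000.
Codon 2 GGG (Gly): 39.9 per 1000.
Codon 3 TGT (Cys): 15.7 per 1000.
Codon 4 CAC (His): 9.5 per 1000.
Codon 5 TGT (Cys): 15.7 per 1000.
Codon 6 AAT (Asn): 9.2 per 1000.
Codon 7 GTC (Val): 21.6 per 1000.
Lowest frequency is 9.2 at codon 6.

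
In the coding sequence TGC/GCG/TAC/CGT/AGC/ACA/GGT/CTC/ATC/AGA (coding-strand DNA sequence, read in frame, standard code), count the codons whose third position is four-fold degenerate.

Codon 1 TGC (Cys): third position 2-fold.
Codon 2 GCG (Ala): third position 4-fold.
Codon 3 TAC (Tyr): third position 2-fold.
Codon 4 CGT (Arg): third position 4-fold.
Codon 5 AGC (Ser): third position 2-fold.
Codon 6 ACA (Thr): third position 4-fold.
Codon 7 GGT (Gly): third position 4-fold.
Codon 8 CTC (Leu): third position 4-fold.
Codon 9 ATC (Ile): third position 3-fold.
Codon 10 AGA (Arg): third position 2-fold.
Four-fold degenerate third positions: 5.

5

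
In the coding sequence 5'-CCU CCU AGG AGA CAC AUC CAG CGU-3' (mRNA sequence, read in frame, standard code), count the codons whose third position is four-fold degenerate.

Codon 1 CCU (Pro): third position 4-fold.
Codon 2 CCU (Pro): third position 4-fold.
Codon 3 AGG (Arg): third position 2-fold.
Codon 4 AGA (Arg): third position 2-fold.
Codon 5 CAC (His): third position 2-fold.
Codon 6 AUC (Ile): third position 3-fold.
Codon 7 CAG (Gln): third position 2-fold.
Codon 8 CGU (Arg): third position 4-fold.
Four-fold degenerate third positions: 3.

3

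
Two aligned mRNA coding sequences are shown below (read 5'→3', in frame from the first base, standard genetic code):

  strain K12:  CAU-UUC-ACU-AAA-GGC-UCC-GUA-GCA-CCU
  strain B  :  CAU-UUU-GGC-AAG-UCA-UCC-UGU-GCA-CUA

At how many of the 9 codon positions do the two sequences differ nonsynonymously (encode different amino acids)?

4

Codon 1: CAU His / CAU His — identical.
Codon 2: UUC Phe / UUU Phe — synonymous.
Codon 3: ACU Thr / GGC Gly — nonsynonymous.
Codon 4: AAA Lys / AAG Lys — synonymous.
Codon 5: GGC Gly / UCA Ser — nonsynonymous.
Codon 6: UCC Ser / UCC Ser — identical.
Codon 7: GUA Val / UGU Cys — nonsynonymous.
Codon 8: GCA Ala / GCA Ala — identical.
Codon 9: CCU Pro / CUA Leu — nonsynonymous.
Nonsynonymous differences: 4.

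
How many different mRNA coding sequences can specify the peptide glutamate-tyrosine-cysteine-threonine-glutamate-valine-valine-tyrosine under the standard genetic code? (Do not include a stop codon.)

2048

Glu: 2 codons.
Tyr: 2 codons.
Cys: 2 codons.
Thr: 4 codons.
Glu: 2 codons.
Val: 4 codons.
Val: 4 codons.
Tyr: 2 codons.
2 × 2 × 2 × 4 × 2 × 4 × 4 × 2 = 2048.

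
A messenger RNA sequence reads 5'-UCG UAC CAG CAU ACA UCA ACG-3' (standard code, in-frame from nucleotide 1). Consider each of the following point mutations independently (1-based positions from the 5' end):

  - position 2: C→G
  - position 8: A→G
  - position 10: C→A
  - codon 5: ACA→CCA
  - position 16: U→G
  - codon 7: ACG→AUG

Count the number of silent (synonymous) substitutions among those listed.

0

Codon 1: UCG (Ser) → UGG (Trp) — missense.
Codon 3: CAG (Gln) → CGG (Arg) — missense.
Codon 4: CAU (His) → AAU (Asn) — missense.
Codon 5: ACA (Thr) → CCA (Pro) — missense.
Codon 6: UCA (Ser) → GCA (Ala) — missense.
Codon 7: ACG (Thr) → AUG (Met) — missense.
Synonymous: 0 of 6.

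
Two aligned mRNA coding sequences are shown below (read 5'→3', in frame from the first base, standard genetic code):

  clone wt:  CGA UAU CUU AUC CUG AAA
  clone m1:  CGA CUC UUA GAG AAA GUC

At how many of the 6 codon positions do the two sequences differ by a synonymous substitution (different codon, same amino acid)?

1

Codon 1: CGA Arg / CGA Arg — identical.
Codon 2: UAU Tyr / CUC Leu — nonsynonymous.
Codon 3: CUU Leu / UUA Leu — synonymous.
Codon 4: AUC Ile / GAG Glu — nonsynonymous.
Codon 5: CUG Leu / AAA Lys — nonsynonymous.
Codon 6: AAA Lys / GUC Val — nonsynonymous.
Synonymous differences: 1.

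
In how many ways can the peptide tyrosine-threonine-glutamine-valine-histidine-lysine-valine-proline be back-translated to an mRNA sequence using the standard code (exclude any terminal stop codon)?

Tyr: 2 codons.
Thr: 4 codons.
Gln: 2 codons.
Val: 4 codons.
His: 2 codons.
Lys: 2 codons.
Val: 4 codons.
Pro: 4 codons.
2 × 4 × 2 × 4 × 2 × 2 × 4 × 4 = 4096.

4096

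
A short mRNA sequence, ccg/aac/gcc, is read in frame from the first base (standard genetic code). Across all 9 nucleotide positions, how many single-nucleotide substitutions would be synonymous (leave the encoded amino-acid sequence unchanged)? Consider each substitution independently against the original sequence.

7

Codon 1 (CCG, Pro): 3 synonymous substitutions.
Codon 2 (AAC, Asn): 1 synonymous substitution.
Codon 3 (GCC, Ala): 3 synonymous substitutions.
Total: 3 + 1 + 3 = 7.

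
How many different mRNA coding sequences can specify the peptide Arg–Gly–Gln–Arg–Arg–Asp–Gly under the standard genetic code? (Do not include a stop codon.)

Arg: 6 codons.
Gly: 4 codons.
Gln: 2 codons.
Arg: 6 codons.
Arg: 6 codons.
Asp: 2 codons.
Gly: 4 codons.
6 × 4 × 2 × 6 × 6 × 2 × 4 = 13824.

13824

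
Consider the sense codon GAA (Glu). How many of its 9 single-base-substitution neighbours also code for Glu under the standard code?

1

Position 1: none → 0 synonymous.
Position 2: none → 0 synonymous.
Position 3: GAG → 1 synonymous.
Total: 0 + 0 + 1 = 1.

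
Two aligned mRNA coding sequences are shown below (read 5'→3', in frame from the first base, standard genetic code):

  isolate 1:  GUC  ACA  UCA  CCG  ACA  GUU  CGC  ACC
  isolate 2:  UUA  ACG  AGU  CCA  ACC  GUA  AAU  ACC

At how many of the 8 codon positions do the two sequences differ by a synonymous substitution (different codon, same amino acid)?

Codon 1: GUC Val / UUA Leu — nonsynonymous.
Codon 2: ACA Thr / ACG Thr — synonymous.
Codon 3: UCA Ser / AGU Ser — synonymous.
Codon 4: CCG Pro / CCA Pro — synonymous.
Codon 5: ACA Thr / ACC Thr — synonymous.
Codon 6: GUU Val / GUA Val — synonymous.
Codon 7: CGC Arg / AAU Asn — nonsynonymous.
Codon 8: ACC Thr / ACC Thr — identical.
Synonymous differences: 5.

5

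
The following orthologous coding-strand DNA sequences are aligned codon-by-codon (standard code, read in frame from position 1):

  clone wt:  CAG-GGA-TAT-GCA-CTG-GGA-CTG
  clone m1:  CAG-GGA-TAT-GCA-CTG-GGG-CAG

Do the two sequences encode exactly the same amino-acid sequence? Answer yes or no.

Codon 1: CAG Gln / CAG Gln — identical.
Codon 2: GGA Gly / GGA Gly — identical.
Codon 3: TAT Tyr / TAT Tyr — identical.
Codon 4: GCA Ala / GCA Ala — identical.
Codon 5: CTG Leu / CTG Leu — identical.
Codon 6: GGA Gly / GGG Gly — synonymous.
Codon 7: CTG Leu / CAG Gln — nonsynonymous.
Nonsynonymous differences: 1 → different protein.

no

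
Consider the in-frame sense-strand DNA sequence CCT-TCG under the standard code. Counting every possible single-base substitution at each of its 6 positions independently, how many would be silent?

Codon 1 (CCT, Pro): 3 synonymous substitutions.
Codon 2 (TCG, Ser): 3 synonymous substitutions.
Total: 3 + 3 = 6.

6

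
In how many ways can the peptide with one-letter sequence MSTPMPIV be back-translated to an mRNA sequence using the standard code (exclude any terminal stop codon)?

4608

Met: 1 codon.
Ser: 6 codons.
Thr: 4 codons.
Pro: 4 codons.
Met: 1 codon.
Pro: 4 codons.
Ile: 3 codons.
Val: 4 codons.
1 × 6 × 4 × 4 × 1 × 4 × 3 × 4 = 4608.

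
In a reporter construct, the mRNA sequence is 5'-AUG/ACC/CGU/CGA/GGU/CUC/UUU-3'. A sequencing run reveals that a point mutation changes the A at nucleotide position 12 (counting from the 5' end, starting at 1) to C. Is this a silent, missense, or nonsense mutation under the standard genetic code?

silent

Position 12 falls in codon 4: CGA → Arg.
After the substitution the codon is CGC → Arg.
Both encode Arg, so the change is synonymous.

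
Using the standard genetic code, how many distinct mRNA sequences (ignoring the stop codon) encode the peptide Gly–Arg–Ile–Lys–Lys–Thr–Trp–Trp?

1152

Gly: 4 codons.
Arg: 6 codons.
Ile: 3 codons.
Lys: 2 codons.
Lys: 2 codons.
Thr: 4 codons.
Trp: 1 codon.
Trp: 1 codon.
4 × 6 × 3 × 2 × 2 × 4 × 1 × 1 = 1152.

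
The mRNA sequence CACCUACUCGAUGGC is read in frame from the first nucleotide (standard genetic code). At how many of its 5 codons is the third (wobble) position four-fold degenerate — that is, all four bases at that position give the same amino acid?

Codon 1 CAC (His): third position 2-fold.
Codon 2 CUA (Leu): third position 4-fold.
Codon 3 CUC (Leu): third position 4-fold.
Codon 4 GAU (Asp): third position 2-fold.
Codon 5 GGC (Gly): third position 4-fold.
Four-fold degenerate third positions: 3.

3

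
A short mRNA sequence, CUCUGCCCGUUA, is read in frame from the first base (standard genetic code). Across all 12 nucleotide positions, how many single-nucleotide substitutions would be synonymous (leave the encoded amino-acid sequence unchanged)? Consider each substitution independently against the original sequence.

9

Codon 1 (CUC, Leu): 3 synonymous substitutions.
Codon 2 (UGC, Cys): 1 synonymous substitution.
Codon 3 (CCG, Pro): 3 synonymous substitutions.
Codon 4 (UUA, Leu): 2 synonymous substitutions.
Total: 3 + 1 + 3 + 2 = 9.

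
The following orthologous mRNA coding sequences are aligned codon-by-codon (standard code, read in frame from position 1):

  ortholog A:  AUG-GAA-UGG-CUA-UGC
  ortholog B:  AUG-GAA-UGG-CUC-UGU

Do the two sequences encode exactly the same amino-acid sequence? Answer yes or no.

yes

Codon 1: AUG Met / AUG Met — identical.
Codon 2: GAA Glu / GAA Glu — identical.
Codon 3: UGG Trp / UGG Trp — identical.
Codon 4: CUA Leu / CUC Leu — synonymous.
Codon 5: UGC Cys / UGU Cys — synonymous.
Nonsynonymous differences: 0 → same protein.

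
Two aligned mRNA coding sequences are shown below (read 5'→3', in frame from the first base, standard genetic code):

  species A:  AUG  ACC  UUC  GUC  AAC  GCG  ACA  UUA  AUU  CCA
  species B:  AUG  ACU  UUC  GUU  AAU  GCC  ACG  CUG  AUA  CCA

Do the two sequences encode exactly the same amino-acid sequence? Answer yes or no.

yes

Codon 1: AUG Met / AUG Met — identical.
Codon 2: ACC Thr / ACU Thr — synonymous.
Codon 3: UUC Phe / UUC Phe — identical.
Codon 4: GUC Val / GUU Val — synonymous.
Codon 5: AAC Asn / AAU Asn — synonymous.
Codon 6: GCG Ala / GCC Ala — synonymous.
Codon 7: ACA Thr / ACG Thr — synonymous.
Codon 8: UUA Leu / CUG Leu — synonymous.
Codon 9: AUU Ile / AUA Ile — synonymous.
Codon 10: CCA Pro / CCA Pro — identical.
Nonsynonymous differences: 0 → same protein.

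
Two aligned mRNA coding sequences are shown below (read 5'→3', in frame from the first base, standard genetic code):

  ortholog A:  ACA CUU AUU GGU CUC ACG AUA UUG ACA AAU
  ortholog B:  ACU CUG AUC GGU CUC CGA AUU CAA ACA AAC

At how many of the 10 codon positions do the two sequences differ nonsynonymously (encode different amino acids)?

Codon 1: ACA Thr / ACU Thr — synonymous.
Codon 2: CUU Leu / CUG Leu — synonymous.
Codon 3: AUU Ile / AUC Ile — synonymous.
Codon 4: GGU Gly / GGU Gly — identical.
Codon 5: CUC Leu / CUC Leu — identical.
Codon 6: ACG Thr / CGA Arg — nonsynonymous.
Codon 7: AUA Ile / AUU Ile — synonymous.
Codon 8: UUG Leu / CAA Gln — nonsynonymous.
Codon 9: ACA Thr / ACA Thr — identical.
Codon 10: AAU Asn / AAC Asn — synonymous.
Nonsynonymous differences: 2.

2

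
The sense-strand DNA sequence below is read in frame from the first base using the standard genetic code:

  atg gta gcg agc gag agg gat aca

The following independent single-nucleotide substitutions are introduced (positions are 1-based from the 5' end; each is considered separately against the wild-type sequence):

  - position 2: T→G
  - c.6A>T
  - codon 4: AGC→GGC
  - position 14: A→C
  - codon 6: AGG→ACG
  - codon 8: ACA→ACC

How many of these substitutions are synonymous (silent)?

Codon 1: ATG (Met) → AGG (Arg) — missense.
Codon 2: GTA (Val) → GTT (Val) — synonymous.
Codon 4: AGC (Ser) → GGC (Gly) — missense.
Codon 5: GAG (Glu) → GCG (Ala) — missense.
Codon 6: AGG (Arg) → ACG (Thr) — missense.
Codon 8: ACA (Thr) → ACC (Thr) — synonymous.
Synonymous: 2 of 6.

2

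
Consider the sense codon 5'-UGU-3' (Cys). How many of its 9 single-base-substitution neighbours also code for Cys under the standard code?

1

Position 1: none → 0 synonymous.
Position 2: none → 0 synonymous.
Position 3: UGC → 1 synonymous.
Total: 0 + 0 + 1 = 1.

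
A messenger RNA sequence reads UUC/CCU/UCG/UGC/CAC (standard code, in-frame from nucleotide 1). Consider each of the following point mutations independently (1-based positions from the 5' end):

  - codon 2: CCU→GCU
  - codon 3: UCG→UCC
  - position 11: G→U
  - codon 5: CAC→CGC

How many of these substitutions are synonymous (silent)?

1

Codon 2: CCU (Pro) → GCU (Ala) — missense.
Codon 3: UCG (Ser) → UCC (Ser) — synonymous.
Codon 4: UGC (Cys) → UUC (Phe) — missense.
Codon 5: CAC (His) → CGC (Arg) — missense.
Synonymous: 1 of 4.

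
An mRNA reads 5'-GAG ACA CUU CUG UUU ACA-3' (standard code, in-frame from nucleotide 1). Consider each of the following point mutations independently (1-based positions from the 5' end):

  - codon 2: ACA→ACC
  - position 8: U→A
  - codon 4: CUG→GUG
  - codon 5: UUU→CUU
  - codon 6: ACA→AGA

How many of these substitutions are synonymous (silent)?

1

Codon 2: ACA (Thr) → ACC (Thr) — synonymous.
Codon 3: CUU (Leu) → CAU (His) — missense.
Codon 4: CUG (Leu) → GUG (Val) — missense.
Codon 5: UUU (Phe) → CUU (Leu) — missense.
Codon 6: ACA (Thr) → AGA (Arg) — missense.
Synonymous: 1 of 5.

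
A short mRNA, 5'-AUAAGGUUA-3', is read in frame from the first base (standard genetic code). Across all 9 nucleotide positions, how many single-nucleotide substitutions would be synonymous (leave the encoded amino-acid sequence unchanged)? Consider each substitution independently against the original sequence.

6

Codon 1 (AUA, Ile): 2 synonymous substitutions.
Codon 2 (AGG, Arg): 2 synonymous substitutions.
Codon 3 (UUA, Leu): 2 synonymous substitutions.
Total: 2 + 2 + 2 = 6.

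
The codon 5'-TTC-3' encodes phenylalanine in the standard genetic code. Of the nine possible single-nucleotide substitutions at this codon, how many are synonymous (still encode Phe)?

1

Position 1: none → 0 synonymous.
Position 2: none → 0 synonymous.
Position 3: TTT → 1 synonymous.
Total: 0 + 0 + 1 = 1.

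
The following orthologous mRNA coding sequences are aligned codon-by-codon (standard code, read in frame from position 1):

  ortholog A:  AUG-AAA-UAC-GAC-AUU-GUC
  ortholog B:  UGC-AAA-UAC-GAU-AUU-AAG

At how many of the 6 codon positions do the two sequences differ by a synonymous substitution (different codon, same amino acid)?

Codon 1: AUG Met / UGC Cys — nonsynonymous.
Codon 2: AAA Lys / AAA Lys — identical.
Codon 3: UAC Tyr / UAC Tyr — identical.
Codon 4: GAC Asp / GAU Asp — synonymous.
Codon 5: AUU Ile / AUU Ile — identical.
Codon 6: GUC Val / AAG Lys — nonsynonymous.
Synonymous differences: 1.

1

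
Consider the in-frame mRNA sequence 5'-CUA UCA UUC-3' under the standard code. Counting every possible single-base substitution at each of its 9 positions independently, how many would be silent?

Codon 1 (CUA, Leu): 4 synonymous substitutions.
Codon 2 (UCA, Ser): 3 synonymous substitutions.
Codon 3 (UUC, Phe): 1 synonymous substitution.
Total: 4 + 3 + 1 = 8.

8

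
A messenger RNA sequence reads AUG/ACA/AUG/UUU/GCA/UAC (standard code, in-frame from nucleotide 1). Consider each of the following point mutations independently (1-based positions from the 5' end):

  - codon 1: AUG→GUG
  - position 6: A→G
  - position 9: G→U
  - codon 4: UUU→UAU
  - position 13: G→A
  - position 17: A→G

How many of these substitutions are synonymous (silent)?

Codon 1: AUG (Met) → GUG (Val) — missense.
Codon 2: ACA (Thr) → ACG (Thr) — synonymous.
Codon 3: AUG (Met) → AUU (Ile) — missense.
Codon 4: UUU (Phe) → UAU (Tyr) — missense.
Codon 5: GCA (Ala) → ACA (Thr) — missense.
Codon 6: UAC (Tyr) → UGC (Cys) — missense.
Synonymous: 1 of 6.

1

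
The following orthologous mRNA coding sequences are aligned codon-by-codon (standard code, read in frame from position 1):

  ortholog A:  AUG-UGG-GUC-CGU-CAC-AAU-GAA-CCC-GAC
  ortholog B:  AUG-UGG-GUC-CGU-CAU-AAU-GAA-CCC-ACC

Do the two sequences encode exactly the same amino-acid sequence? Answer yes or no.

no

Codon 1: AUG Met / AUG Met — identical.
Codon 2: UGG Trp / UGG Trp — identical.
Codon 3: GUC Val / GUC Val — identical.
Codon 4: CGU Arg / CGU Arg — identical.
Codon 5: CAC His / CAU His — synonymous.
Codon 6: AAU Asn / AAU Asn — identical.
Codon 7: GAA Glu / GAA Glu — identical.
Codon 8: CCC Pro / CCC Pro — identical.
Codon 9: GAC Asp / ACC Thr — nonsynonymous.
Nonsynonymous differences: 1 → different protein.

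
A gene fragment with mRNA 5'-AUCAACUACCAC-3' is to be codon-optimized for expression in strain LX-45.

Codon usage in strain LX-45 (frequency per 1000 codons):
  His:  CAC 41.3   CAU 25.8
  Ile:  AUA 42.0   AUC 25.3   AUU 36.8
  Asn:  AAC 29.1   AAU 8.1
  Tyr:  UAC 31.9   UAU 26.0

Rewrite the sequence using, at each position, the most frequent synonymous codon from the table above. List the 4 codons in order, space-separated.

AUA AAC UAC CAC

Codon 1 (Ile): best is AUA at 42.0.
Codon 2 (Asn): best is AAC at 29.1.
Codon 3 (Tyr): best is UAC at 31.9.
Codon 4 (His): best is CAC at 41.3.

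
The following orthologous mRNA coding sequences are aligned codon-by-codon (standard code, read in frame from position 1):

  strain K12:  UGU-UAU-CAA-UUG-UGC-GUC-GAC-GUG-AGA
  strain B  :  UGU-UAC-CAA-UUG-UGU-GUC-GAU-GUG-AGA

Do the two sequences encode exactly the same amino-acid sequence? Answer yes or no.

yes

Codon 1: UGU Cys / UGU Cys — identical.
Codon 2: UAU Tyr / UAC Tyr — synonymous.
Codon 3: CAA Gln / CAA Gln — identical.
Codon 4: UUG Leu / UUG Leu — identical.
Codon 5: UGC Cys / UGU Cys — synonymous.
Codon 6: GUC Val / GUC Val — identical.
Codon 7: GAC Asp / GAU Asp — synonymous.
Codon 8: GUG Val / GUG Val — identical.
Codon 9: AGA Arg / AGA Arg — identical.
Nonsynonymous differences: 0 → same protein.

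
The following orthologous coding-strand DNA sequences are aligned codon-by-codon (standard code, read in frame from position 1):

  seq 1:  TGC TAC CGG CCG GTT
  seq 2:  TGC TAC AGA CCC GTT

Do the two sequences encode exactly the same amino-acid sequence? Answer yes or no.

Codon 1: TGC Cys / TGC Cys — identical.
Codon 2: TAC Tyr / TAC Tyr — identical.
Codon 3: CGG Arg / AGA Arg — synonymous.
Codon 4: CCG Pro / CCC Pro — synonymous.
Codon 5: GTT Val / GTT Val — identical.
Nonsynonymous differences: 0 → same protein.

yes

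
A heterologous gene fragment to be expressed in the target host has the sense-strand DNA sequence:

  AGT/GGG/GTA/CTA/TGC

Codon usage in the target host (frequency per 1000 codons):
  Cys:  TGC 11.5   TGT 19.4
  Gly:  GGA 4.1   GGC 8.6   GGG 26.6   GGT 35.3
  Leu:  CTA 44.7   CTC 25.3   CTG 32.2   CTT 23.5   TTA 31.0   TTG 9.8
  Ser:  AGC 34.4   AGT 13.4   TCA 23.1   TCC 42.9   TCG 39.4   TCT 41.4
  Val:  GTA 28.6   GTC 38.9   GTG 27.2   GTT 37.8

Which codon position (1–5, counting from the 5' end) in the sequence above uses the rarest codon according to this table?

5

Codon 1 AGT (Ser): 13.4 per 1000.
Codon 2 GGG (Gly): 26.6 per 1000.
Codon 3 GTA (Val): 28.6 per 1000.
Codon 4 CTA (Leu): 44.7 per 1000.
Codon 5 TGC (Cys): 11.5 per 1000.
Lowest frequency is 11.5 at codon 5.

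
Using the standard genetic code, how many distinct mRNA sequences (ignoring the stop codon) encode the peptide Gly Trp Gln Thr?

32

Gly: 4 codons.
Trp: 1 codon.
Gln: 2 codons.
Thr: 4 codons.
4 × 1 × 2 × 4 = 32.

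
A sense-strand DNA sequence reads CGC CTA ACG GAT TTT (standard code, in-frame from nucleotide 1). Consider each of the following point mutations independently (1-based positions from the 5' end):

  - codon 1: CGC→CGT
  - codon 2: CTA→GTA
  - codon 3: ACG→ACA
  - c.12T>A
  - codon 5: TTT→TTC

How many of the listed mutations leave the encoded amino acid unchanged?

3

Codon 1: CGC (Arg) → CGT (Arg) — synonymous.
Codon 2: CTA (Leu) → GTA (Val) — missense.
Codon 3: ACG (Thr) → ACA (Thr) — synonymous.
Codon 4: GAT (Asp) → GAA (Glu) — missense.
Codon 5: TTT (Phe) → TTC (Phe) — synonymous.
Synonymous: 3 of 5.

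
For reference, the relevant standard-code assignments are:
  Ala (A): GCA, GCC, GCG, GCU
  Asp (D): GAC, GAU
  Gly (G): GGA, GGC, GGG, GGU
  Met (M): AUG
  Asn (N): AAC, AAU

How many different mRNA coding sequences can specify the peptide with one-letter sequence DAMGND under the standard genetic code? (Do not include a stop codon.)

Asp: 2 codons.
Ala: 4 codons.
Met: 1 codon.
Gly: 4 codons.
Asn: 2 codons.
Asp: 2 codons.
2 × 4 × 1 × 4 × 2 × 2 = 128.

128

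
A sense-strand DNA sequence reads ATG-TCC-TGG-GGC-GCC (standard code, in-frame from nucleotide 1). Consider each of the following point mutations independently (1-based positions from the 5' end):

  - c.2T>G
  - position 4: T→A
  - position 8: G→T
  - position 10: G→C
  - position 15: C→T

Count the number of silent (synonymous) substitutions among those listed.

1

Codon 1: ATG (Met) → AGG (Arg) — missense.
Codon 2: TCC (Ser) → ACC (Thr) — missense.
Codon 3: TGG (Trp) → TTG (Leu) — missense.
Codon 4: GGC (Gly) → CGC (Arg) — missense.
Codon 5: GCC (Ala) → GCT (Ala) — synonymous.
Synonymous: 1 of 5.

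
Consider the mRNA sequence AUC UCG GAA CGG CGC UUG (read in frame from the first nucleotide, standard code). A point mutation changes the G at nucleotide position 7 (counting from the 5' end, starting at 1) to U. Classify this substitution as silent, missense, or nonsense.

Position 7 falls in codon 3: GAA → Glu.
After the substitution the codon is UAA → Stop.
The new codon is a stop codon, so this is a nonsense mutation.

nonsense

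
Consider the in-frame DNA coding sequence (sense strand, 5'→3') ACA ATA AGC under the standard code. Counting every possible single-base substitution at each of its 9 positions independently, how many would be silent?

Codon 1 (ACA, Thr): 3 synonymous substitutions.
Codon 2 (ATA, Ile): 2 synonymous substitutions.
Codon 3 (AGC, Ser): 1 synonymous substitution.
Total: 3 + 2 + 1 = 6.

6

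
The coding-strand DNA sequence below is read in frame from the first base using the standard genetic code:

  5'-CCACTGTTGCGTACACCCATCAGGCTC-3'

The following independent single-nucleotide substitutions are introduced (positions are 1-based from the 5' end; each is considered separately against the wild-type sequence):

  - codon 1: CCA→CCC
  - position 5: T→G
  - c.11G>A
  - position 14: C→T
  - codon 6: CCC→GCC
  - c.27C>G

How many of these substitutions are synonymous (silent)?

Codon 1: CCA (Pro) → CCC (Pro) — synonymous.
Codon 2: CTG (Leu) → CGG (Arg) — missense.
Codon 4: CGT (Arg) → CAT (His) — missense.
Codon 5: ACA (Thr) → ATA (Ile) — missense.
Codon 6: CCC (Pro) → GCC (Ala) — missense.
Codon 9: CTC (Leu) → CTG (Leu) — synonymous.
Synonymous: 2 of 6.

2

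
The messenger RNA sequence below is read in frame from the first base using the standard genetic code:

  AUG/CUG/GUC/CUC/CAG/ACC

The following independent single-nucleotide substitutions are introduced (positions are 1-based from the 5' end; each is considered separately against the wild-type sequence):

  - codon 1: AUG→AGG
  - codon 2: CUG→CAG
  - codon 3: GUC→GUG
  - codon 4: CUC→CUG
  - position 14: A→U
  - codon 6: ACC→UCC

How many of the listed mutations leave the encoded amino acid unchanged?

2

Codon 1: AUG (Met) → AGG (Arg) — missense.
Codon 2: CUG (Leu) → CAG (Gln) — missense.
Codon 3: GUC (Val) → GUG (Val) — synonymous.
Codon 4: CUC (Leu) → CUG (Leu) — synonymous.
Codon 5: CAG (Gln) → CUG (Leu) — missense.
Codon 6: ACC (Thr) → UCC (Ser) — missense.
Synonymous: 2 of 6.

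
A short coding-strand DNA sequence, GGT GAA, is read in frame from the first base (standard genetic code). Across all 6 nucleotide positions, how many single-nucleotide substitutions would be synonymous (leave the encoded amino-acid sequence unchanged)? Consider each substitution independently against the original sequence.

Codon 1 (GGT, Gly): 3 synonymous substitutions.
Codon 2 (GAA, Glu): 1 synonymous substitution.
Total: 3 + 1 = 4.

4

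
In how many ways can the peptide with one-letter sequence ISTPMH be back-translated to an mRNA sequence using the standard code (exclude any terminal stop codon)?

576

Ile: 3 codons.
Ser: 6 codons.
Thr: 4 codons.
Pro: 4 codons.
Met: 1 codon.
His: 2 codons.
3 × 6 × 4 × 4 × 1 × 2 = 576.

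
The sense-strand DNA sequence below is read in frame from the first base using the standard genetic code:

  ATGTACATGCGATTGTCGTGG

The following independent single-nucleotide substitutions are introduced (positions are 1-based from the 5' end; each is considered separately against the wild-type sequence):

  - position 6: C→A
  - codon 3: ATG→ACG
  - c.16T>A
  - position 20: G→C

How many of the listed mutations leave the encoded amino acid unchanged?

0

Codon 2: TAC (Tyr) → TAA (Stop) — nonsense.
Codon 3: ATG (Met) → ACG (Thr) — missense.
Codon 6: TCG (Ser) → ACG (Thr) — missense.
Codon 7: TGG (Trp) → TCG (Ser) — missense.
Synonymous: 0 of 4.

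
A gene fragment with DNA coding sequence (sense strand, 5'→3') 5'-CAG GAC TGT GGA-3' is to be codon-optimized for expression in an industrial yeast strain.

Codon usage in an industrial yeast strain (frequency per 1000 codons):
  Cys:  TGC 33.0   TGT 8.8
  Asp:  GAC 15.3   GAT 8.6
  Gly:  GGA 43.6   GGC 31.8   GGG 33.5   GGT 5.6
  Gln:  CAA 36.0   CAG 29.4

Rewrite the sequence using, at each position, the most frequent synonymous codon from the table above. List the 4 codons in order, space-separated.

CAA GAC TGC GGA

Codon 1 (Gln): best is CAA at 36.0.
Codon 2 (Asp): best is GAC at 15.3.
Codon 3 (Cys): best is TGC at 33.0.
Codon 4 (Gly): best is GGA at 43.6.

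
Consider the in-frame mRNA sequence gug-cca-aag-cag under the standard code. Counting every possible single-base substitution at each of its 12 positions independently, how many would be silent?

Codon 1 (GUG, Val): 3 synonymous substitutions.
Codon 2 (CCA, Pro): 3 synonymous substitutions.
Codon 3 (AAG, Lys): 1 synonymous substitution.
Codon 4 (CAG, Gln): 1 synonymous substitution.
Total: 3 + 3 + 1 + 1 = 8.

8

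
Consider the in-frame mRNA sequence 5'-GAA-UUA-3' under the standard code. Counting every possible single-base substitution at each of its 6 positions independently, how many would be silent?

Codon 1 (GAA, Glu): 1 synonymous substitution.
Codon 2 (UUA, Leu): 2 synonymous substitutions.
Total: 1 + 2 = 3.

3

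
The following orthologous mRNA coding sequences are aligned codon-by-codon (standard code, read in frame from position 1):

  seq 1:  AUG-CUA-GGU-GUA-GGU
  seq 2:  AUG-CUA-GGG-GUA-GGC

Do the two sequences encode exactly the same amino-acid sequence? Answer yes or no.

Codon 1: AUG Met / AUG Met — identical.
Codon 2: CUA Leu / CUA Leu — identical.
Codon 3: GGU Gly / GGG Gly — synonymous.
Codon 4: GUA Val / GUA Val — identical.
Codon 5: GGU Gly / GGC Gly — synonymous.
Nonsynonymous differences: 0 → same protein.

yes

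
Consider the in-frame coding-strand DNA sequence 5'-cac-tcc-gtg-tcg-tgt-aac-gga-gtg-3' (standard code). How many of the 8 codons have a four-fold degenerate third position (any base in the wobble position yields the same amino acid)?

5

Codon 1 CAC (His): third position 2-fold.
Codon 2 TCC (Ser): third position 4-fold.
Codon 3 GTG (Val): third position 4-fold.
Codon 4 TCG (Ser): third position 4-fold.
Codon 5 TGT (Cys): third position 2-fold.
Codon 6 AAC (Asn): third position 2-fold.
Codon 7 GGA (Gly): third position 4-fold.
Codon 8 GTG (Val): third position 4-fold.
Four-fold degenerate third positions: 5.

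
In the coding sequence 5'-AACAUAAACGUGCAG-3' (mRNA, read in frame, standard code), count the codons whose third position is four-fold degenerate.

1

Codon 1 AAC (Asn): third position 2-fold.
Codon 2 AUA (Ile): third position 3-fold.
Codon 3 AAC (Asn): third position 2-fold.
Codon 4 GUG (Val): third position 4-fold.
Codon 5 CAG (Gln): third position 2-fold.
Four-fold degenerate third positions: 1.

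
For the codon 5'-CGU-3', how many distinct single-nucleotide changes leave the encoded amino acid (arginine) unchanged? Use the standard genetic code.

Position 1: none → 0 synonymous.
Position 2: none → 0 synonymous.
Position 3: CGC, CGA, CGG → 3 synonymous.
Total: 0 + 0 + 3 = 3.

3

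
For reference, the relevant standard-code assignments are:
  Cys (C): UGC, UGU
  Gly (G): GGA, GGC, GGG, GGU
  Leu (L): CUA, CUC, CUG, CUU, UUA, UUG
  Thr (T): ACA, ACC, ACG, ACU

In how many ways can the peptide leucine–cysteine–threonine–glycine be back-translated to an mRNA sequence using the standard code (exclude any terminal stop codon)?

192

Leu: 6 codons.
Cys: 2 codons.
Thr: 4 codons.
Gly: 4 codons.
6 × 2 × 4 × 4 = 192.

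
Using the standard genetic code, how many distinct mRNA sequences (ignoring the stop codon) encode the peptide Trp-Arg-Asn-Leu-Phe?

Trp: 1 codon.
Arg: 6 codons.
Asn: 2 codons.
Leu: 6 codons.
Phe: 2 codons.
1 × 6 × 2 × 6 × 2 = 144.

144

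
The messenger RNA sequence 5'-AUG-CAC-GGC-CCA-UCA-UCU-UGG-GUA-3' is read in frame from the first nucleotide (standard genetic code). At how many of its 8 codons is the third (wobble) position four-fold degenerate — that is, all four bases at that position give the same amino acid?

Codon 1 AUG (Met): third position 1-fold.
Codon 2 CAC (His): third position 2-fold.
Codon 3 GGC (Gly): third position 4-fold.
Codon 4 CCA (Pro): third position 4-fold.
Codon 5 UCA (Ser): third position 4-fold.
Codon 6 UCU (Ser): third position 4-fold.
Codon 7 UGG (Trp): third position 1-fold.
Codon 8 GUA (Val): third position 4-fold.
Four-fold degenerate third positions: 5.

5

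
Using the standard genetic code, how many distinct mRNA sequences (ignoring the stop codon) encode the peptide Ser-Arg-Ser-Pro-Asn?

1728

Ser: 6 codons.
Arg: 6 codons.
Ser: 6 codons.
Pro: 4 codons.
Asn: 2 codons.
6 × 6 × 6 × 4 × 2 = 1728.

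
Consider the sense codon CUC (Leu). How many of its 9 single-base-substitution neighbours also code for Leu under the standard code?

Position 1: none → 0 synonymous.
Position 2: none → 0 synonymous.
Position 3: CUU, CUA, CUG → 3 synonymous.
Total: 0 + 0 + 3 = 3.

3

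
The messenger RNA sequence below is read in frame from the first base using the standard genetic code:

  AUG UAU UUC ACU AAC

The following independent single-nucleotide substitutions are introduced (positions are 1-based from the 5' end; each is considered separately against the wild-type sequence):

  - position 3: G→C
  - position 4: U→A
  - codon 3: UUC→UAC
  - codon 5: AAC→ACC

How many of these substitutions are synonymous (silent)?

Codon 1: AUG (Met) → AUC (Ile) — missense.
Codon 2: UAU (Tyr) → AAU (Asn) — missense.
Codon 3: UUC (Phe) → UAC (Tyr) — missense.
Codon 5: AAC (Asn) → ACC (Thr) — missense.
Synonymous: 0 of 4.

0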